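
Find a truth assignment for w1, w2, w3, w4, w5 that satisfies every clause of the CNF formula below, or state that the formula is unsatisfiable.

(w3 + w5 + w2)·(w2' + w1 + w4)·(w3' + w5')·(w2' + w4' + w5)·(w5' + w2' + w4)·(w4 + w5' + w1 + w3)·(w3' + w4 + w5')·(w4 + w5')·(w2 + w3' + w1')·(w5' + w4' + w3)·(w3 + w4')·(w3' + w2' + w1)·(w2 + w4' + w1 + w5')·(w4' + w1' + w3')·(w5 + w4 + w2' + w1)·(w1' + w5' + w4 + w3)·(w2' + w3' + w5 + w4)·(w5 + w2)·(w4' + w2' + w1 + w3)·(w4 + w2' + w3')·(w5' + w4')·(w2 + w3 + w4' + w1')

Case w3 = 0:
Unit clause (w4') forces w4 = 0.
Unit clause (w5') forces w5 = 0.
Unit clause (w2) forces w2 = 1.
Unit clause (w1) forces w1 = 1.
Every clause now holds.

w1=1,  w2=1,  w3=0,  w4=0,  w5=0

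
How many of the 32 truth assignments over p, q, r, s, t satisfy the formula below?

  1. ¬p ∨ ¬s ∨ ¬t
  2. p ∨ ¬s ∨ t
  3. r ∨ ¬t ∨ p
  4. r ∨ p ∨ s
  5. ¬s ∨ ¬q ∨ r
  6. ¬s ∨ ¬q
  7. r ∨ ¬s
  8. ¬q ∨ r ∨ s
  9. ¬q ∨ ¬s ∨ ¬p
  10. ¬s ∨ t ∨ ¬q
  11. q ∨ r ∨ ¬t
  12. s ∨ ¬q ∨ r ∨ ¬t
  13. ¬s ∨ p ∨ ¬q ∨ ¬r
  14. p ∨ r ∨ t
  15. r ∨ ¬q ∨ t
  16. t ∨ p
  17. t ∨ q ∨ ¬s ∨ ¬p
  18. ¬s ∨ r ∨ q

8

There are 2^5 = 32 truth assignments over (p, q, r, s, t).
Split on t. With t = True, the clauses containing t are satisfied and ¬t drops from the rest; 5 of the 2^4 = 16 assignments to the other variables satisfy what remains.
With t = False, by the same count on the reduced clause set, 3 assignments work.
(One model: p=F, q=F, r=T, s=F, t=T.)
Total: 5 + 3 = 8.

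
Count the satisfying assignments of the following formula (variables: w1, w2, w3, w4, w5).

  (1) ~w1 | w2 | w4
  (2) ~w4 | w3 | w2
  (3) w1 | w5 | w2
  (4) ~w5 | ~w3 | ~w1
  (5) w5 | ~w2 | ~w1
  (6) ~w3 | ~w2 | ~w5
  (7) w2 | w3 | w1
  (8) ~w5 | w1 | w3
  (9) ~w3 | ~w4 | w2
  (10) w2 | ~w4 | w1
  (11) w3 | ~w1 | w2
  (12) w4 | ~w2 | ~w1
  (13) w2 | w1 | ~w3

There are 2^5 = 32 truth assignments over (w1, w2, w3, w4, w5).
Split on w5. With w5 = 1, the clauses containing w5 are satisfied and ~w5 drops from the rest; 1 of the 2^4 = 16 assignments to the other variables satisfy what remains.
With w5 = 0, by the same count on the reduced clause set, 4 assignments work.
Total: 1 + 4 = 5.

5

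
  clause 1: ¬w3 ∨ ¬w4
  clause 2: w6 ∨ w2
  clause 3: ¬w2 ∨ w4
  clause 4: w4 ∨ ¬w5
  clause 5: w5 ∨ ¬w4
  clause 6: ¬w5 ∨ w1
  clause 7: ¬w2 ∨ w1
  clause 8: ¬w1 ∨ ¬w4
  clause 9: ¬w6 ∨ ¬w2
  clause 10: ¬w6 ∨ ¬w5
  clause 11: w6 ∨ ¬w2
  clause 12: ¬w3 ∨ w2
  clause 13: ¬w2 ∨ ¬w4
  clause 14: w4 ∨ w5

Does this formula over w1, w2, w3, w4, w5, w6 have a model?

Unsatisfiable

Case w3 = False:
Case w6 = True:
The clause (¬w2) is unit, so w2 = False.
The clause (¬w5) is unit, so w5 = False.
The clause (¬w4) is unit, so w4 = False.
Now (w4) is unsatisfied and unit — conflict.
That branch fails; take w6 = False instead.
The clause (w2) is unit, so w2 = True.
Now (¬w2) is unsatisfied and unit — conflict.
Either choice for w6 ends in contradiction.
That branch fails; take w3 = True instead.
The clause (¬w4) is unit, so w4 = False.
The clause (¬w2) is unit, so w2 = False.
Now (w2) is unsatisfied and unit — conflict.
Either choice for w3 ends in contradiction.
No assignment satisfies every clause.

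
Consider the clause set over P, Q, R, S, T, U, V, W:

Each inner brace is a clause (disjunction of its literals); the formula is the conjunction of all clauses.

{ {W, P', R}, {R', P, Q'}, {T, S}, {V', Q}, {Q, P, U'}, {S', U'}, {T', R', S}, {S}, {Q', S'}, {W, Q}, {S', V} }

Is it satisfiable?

(S) alone gives S = 1.
(U') alone gives U = 0.
(Q') alone gives Q = 0.
(V') alone gives V = 0.
Now (V) is unsatisfied and unit — conflict.
No assignment satisfies every clause.

No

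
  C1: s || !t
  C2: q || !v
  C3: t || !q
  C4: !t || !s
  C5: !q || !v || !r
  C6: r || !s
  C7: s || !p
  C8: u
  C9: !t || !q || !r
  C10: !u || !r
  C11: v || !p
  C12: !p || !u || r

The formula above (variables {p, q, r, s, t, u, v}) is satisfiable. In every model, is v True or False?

Suppose v = true.
The clause (q) is unit, so q = true.
The clause (t) is unit, so t = true.
The clause (s) is unit, so s = true.
But (!s) is also a unit clause — contradiction.
So every satisfying assignment has v = False.

False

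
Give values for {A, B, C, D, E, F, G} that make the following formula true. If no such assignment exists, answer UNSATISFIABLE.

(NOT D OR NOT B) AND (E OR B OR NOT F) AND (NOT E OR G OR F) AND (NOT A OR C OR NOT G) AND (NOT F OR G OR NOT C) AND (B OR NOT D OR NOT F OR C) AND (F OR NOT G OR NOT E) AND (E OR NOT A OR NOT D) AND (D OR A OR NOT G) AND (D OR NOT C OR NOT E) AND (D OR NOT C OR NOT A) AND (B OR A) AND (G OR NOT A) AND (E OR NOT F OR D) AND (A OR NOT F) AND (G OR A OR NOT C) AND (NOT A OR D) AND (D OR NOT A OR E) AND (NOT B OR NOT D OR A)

Branch on D: set D = false.
From the singleton clause (NOT A), A = false.
From the singleton clause (NOT G), G = false.
From the singleton clause (B), B = true.
From the singleton clause (NOT F), F = false.
From the singleton clause (NOT E), E = false.
From the singleton clause (NOT C), C = false.
This assignment satisfies each clause.

A ↦ false,  B ↦ true,  C ↦ false,  D ↦ false,  E ↦ false,  F ↦ false,  G ↦ false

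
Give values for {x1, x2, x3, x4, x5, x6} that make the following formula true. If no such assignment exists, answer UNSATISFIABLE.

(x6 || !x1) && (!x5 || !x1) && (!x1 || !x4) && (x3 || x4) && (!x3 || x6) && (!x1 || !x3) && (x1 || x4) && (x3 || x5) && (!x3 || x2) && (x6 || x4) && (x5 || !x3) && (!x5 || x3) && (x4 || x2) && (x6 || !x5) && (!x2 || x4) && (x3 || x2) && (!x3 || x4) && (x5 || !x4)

Case x6 = true:
Case x5 = true:
The clause (!x1) is unit, so x1 = false.
The clause (x4) is unit, so x4 = true.
The clause (x3) is unit, so x3 = true.
The clause (x2) is unit, so x2 = true.
Every clause now holds.

x1=false, x2=true, x3=true, x4=true, x5=true, x6=true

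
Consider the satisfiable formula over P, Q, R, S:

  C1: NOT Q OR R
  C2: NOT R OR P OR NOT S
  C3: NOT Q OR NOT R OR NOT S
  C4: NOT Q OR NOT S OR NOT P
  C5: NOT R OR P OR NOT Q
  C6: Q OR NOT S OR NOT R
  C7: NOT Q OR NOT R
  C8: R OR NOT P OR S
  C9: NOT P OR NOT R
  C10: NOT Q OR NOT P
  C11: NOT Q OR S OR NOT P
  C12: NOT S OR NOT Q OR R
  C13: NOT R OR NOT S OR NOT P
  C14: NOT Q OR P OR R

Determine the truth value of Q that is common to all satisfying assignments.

Suppose Q = true.
From the singleton clause (R), R = true.
Now (NOT R) is unsatisfied and unit — conflict.
So every satisfying assignment has Q = False.

False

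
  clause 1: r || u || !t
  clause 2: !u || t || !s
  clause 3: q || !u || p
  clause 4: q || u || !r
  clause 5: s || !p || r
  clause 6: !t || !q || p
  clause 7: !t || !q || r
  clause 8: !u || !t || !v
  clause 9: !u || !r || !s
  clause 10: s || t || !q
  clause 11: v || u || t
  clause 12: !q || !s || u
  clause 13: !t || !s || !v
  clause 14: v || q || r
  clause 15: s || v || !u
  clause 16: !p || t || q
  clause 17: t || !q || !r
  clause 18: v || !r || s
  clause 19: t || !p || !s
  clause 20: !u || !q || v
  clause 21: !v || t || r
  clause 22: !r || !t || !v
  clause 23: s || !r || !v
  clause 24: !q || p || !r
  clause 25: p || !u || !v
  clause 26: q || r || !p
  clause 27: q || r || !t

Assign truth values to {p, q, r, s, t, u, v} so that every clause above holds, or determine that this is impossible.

UNSATISFIABLE

Suppose r = true.
Suppose q = true.
(t) alone gives t = true.
(p) alone gives p = true.
(!v) alone gives v = false.
(s) alone gives s = true.
(!u) alone gives u = false.
That conflicts with the unit clause (u).
Backtrack on q: now try q = false.
(u) alone gives u = true.
(p) alone gives p = true.
(!s) alone gives s = false.
(v) alone gives v = true.
That conflicts with the unit clause (!v).
Either choice for q ends in contradiction.
Backtrack on r: now try r = false.
Suppose u = true.
Suppose t = true.
(!q) alone gives q = false.
That conflicts with the unit clause (q).
Backtrack on t: now try t = false.
(!s) alone gives s = false.
(!p) alone gives p = false.
(q) alone gives q = true.
That conflicts with the unit clause (!q).
Either choice for t ends in contradiction.
Backtrack on u: now try u = false.
(!t) alone gives t = false.
(v) alone gives v = true.
That conflicts with the unit clause (!v).
Either choice for u ends in contradiction.
Either choice for r ends in contradiction.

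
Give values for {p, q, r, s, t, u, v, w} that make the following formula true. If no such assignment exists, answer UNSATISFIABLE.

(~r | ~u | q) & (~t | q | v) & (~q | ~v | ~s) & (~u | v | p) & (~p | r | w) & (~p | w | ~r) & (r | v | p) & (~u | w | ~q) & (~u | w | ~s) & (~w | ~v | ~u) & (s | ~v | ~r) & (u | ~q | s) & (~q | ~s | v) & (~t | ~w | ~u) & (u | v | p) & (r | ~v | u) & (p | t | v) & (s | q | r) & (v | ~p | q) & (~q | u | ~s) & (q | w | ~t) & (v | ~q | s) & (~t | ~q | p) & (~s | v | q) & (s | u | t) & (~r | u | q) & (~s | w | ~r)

Try r = 0.
Try p = 0.
The clause (v) is unit, so v = 1.
The clause (u) is unit, so u = 1.
The clause (~w) is unit, so w = 0.
The clause (~q) is unit, so q = 0.
The clause (~s) is unit, so s = 0.
Now (s) is unsatisfied and unit — conflict.
Undo p and try p = 1.
The clause (w) is unit, so w = 1.
Try v = 0.
The clause (q) is unit, so q = 1.
The clause (~s) is unit, so s = 0.
Now (s) is unsatisfied and unit — conflict.
Undo v and try v = 1.
The clause (~u) is unit, so u = 0.
Now (u) is unsatisfied and unit — conflict.
Either choice for v ends in contradiction.
Either choice for p ends in contradiction.
Undo r and try r = 1.
Try u = 0.
The clause (q) is unit, so q = 1.
The clause (s) is unit, so s = 1.
Now (~s) is unsatisfied and unit — conflict.
Undo u and try u = 1.
The clause (q) is unit, so q = 1.
The clause (w) is unit, so w = 1.
The clause (~v) is unit, so v = 0.
The clause (p) is unit, so p = 1.
The clause (~s) is unit, so s = 0.
Now (s) is unsatisfied and unit — conflict.
Either choice for u ends in contradiction.
Either choice for r ends in contradiction.

UNSATISFIABLE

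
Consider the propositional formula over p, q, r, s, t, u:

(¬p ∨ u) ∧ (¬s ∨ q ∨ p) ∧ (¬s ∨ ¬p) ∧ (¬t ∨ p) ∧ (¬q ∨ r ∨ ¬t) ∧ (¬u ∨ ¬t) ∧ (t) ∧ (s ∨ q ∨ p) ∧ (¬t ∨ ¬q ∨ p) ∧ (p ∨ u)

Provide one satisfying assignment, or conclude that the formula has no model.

(t) alone gives t = True.
(p) alone gives p = True.
(u) alone gives u = True.
But (¬u) is also a unit clause — contradiction.

UNSATISFIABLE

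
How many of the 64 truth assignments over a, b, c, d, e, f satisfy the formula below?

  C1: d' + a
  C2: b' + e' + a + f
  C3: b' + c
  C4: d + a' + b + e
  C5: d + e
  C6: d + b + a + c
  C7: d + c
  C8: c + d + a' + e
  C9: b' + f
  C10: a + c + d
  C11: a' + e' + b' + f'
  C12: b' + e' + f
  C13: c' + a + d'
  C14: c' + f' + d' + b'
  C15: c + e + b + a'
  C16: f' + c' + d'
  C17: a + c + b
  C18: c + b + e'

7

There are 2^6 = 64 truth assignments over (a, b, c, d, e, f).
Split on a. With a = 1, the clauses containing a are satisfied and a' drops from the rest; 4 of the 2^5 = 32 assignments to the other variables satisfy what remains.
With a = 0, by the same count on the reduced clause set, 3 assignments work.
Total: 4 + 3 = 7.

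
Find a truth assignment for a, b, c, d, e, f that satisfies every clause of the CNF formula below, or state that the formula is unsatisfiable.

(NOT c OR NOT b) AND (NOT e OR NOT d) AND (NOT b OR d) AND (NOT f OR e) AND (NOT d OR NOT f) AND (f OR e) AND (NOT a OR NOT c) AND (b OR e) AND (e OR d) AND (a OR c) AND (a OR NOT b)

Case c = false:
From the singleton clause (a), a = true.
Case e = true:
From the singleton clause (NOT d), d = false.
From the singleton clause (NOT b), b = false.
All clauses hold; f can take either value.

a=true,  b=false,  c=false,  d=false,  e=true,  f=false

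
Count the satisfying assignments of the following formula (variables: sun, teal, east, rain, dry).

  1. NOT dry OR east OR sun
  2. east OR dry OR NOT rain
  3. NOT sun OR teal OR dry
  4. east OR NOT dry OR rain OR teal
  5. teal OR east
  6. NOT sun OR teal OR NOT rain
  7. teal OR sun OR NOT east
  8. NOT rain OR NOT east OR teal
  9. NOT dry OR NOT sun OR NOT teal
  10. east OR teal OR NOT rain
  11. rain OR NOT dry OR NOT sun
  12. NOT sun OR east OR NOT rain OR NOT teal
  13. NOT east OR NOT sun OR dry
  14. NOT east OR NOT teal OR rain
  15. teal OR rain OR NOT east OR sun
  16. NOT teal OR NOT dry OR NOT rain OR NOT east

There are 2^5 = 32 truth assignments over (sun, teal, east, rain, dry).
Split on east. With east = true, the clauses containing east are satisfied and NOT east drops from the rest; 1 of the 2^4 = 16 assignments to the other variables satisfy what remains.
With east = false, by the same count on the reduced clause set, 2 assignments work.
(One model: sun=F, teal=T, east=F, rain=F, dry=F.)
Total: 1 + 2 = 3.

3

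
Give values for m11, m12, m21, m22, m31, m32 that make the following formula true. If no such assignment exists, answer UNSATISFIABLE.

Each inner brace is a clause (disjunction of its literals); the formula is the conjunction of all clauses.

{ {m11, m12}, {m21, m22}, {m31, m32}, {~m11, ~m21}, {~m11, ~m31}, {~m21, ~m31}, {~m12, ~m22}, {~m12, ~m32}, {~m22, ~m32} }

UNSATISFIABLE

Branch on m11: set m11 = 1.
(~m21) alone gives m21 = 0.
(m22) alone gives m22 = 1.
(~m31) alone gives m31 = 0.
(m32) alone gives m32 = 1.
That conflicts with the unit clause (~m32).
That branch fails; take m11 = 0 instead.
(m12) alone gives m12 = 1.
(~m22) alone gives m22 = 0.
(m21) alone gives m21 = 1.
(~m31) alone gives m31 = 0.
(m32) alone gives m32 = 1.
That conflicts with the unit clause (~m32).
Either choice for m11 ends in contradiction.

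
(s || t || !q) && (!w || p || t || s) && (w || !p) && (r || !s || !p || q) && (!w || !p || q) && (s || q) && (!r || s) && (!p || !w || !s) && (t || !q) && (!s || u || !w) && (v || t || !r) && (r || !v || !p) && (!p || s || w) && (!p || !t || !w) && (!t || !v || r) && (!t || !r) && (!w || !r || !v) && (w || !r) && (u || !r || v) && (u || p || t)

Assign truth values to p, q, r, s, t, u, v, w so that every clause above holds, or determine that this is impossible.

p: false,  q: true,  r: false,  s: false,  t: true,  u: false,  v: false,  w: true

Try w = true.
Try p = false.
Try t = true.
Unit clause (!r) forces r = false.
Unit clause (!v) forces v = false.
Try s = false.
Unit clause (q) forces q = true.
All clauses hold; u can take either value.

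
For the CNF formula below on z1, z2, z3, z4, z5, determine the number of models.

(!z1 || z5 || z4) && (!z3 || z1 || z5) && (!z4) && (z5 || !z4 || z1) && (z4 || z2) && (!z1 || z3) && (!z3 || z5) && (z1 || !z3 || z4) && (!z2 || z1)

1

There are 2^5 = 32 truth assignments over (z1, z2, z3, z4, z5).
Split on z2. With z2 = true, the clauses containing z2 are satisfied and !z2 drops from the rest; 1 of the 2^4 = 16 assignments to the other variables satisfy what remains.
With z2 = false, by the same count on the reduced clause set, 0 assignments work.
(One model: z1=T, z2=T, z3=T, z4=F, z5=T.)
Total: 1 + 0 = 1.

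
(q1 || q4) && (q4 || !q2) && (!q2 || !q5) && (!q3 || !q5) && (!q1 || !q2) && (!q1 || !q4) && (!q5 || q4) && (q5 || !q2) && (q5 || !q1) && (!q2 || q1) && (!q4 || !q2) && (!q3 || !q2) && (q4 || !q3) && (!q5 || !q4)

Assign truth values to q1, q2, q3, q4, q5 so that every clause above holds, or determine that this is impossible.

q1=false; q2=false; q3=false; q4=true; q5=false

Branch on q1: set q1 = false.
(q4) alone gives q4 = true.
(!q2) alone gives q2 = false.
(!q5) alone gives q5 = false.
All clauses hold; q3 can take either value.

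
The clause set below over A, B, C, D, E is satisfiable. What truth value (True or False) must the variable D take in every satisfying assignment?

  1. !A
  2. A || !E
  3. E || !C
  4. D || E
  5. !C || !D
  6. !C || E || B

True

Suppose D = false.
(!A) alone gives A = false.
(!E) alone gives E = false.
But (E) is also a unit clause — contradiction.
So every satisfying assignment has D = True.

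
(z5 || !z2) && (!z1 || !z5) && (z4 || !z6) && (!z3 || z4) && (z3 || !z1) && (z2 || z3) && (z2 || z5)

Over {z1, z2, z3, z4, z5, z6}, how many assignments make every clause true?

7

There are 2^6 = 64 truth assignments over (z1, z2, z3, z4, z5, z6).
Split on z1. With z1 = true, the clauses containing z1 are satisfied and !z1 drops from the rest; 0 of the 2^5 = 32 assignments to the other variables satisfy what remains.
With z1 = false, by the same count on the reduced clause set, 7 assignments work.
Total: 0 + 7 = 7.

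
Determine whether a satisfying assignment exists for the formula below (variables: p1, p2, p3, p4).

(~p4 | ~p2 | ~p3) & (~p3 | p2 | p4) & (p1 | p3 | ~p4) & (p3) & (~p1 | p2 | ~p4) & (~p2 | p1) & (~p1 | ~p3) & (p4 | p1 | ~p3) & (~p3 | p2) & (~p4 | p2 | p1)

Unit clause (p3) forces p3 = 1.
Unit clause (~p1) forces p1 = 0.
Unit clause (~p2) forces p2 = 0.
But (p2) is also a unit clause — contradiction.
No assignment satisfies every clause.

No, unsatisfiable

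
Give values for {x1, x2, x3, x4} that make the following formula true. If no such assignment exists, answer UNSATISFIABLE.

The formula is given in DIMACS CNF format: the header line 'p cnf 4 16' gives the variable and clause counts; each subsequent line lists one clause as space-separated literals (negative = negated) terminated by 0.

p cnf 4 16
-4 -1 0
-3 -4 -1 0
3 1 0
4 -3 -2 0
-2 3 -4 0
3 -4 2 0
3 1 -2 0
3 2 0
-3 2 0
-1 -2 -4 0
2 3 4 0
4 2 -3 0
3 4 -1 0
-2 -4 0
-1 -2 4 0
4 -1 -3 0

UNSATISFIABLE

Case x4 = False:
Case x3 = True:
From the singleton clause (¬x2), x2 = False.
That conflicts with the unit clause (x2).
Backtrack on x3: now try x3 = False.
From the singleton clause (x1), x1 = True.
That conflicts with the unit clause (¬x1).
Both values of x3 lead to a conflict.
Backtrack on x4: now try x4 = True.
From the singleton clause (¬x1), x1 = False.
From the singleton clause (x3), x3 = True.
From the singleton clause (x2), x2 = True.
That conflicts with the unit clause (¬x2).
Both values of x4 lead to a conflict.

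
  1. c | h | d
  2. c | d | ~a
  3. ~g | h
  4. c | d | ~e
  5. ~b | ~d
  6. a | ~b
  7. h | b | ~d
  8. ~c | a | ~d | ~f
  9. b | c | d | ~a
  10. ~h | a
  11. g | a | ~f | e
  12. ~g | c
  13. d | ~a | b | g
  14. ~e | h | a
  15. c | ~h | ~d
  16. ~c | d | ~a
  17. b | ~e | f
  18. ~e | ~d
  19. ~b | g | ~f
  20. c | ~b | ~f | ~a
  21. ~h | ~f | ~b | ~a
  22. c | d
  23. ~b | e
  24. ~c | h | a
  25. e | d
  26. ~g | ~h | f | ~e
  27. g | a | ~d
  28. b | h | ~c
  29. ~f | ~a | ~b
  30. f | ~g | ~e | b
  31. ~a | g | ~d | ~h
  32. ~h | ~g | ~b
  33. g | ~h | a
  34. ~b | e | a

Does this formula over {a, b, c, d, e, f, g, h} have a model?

Case g = 1:
From the singleton clause (h), h = 1.
From the singleton clause (a), a = 1.
From the singleton clause (c), c = 1.
From the singleton clause (d), d = 1.
From the singleton clause (~b), b = 0.
From the singleton clause (~e), e = 0.
No clause remains; f is free.
A satisfying assignment: a: 1, b: 0, c: 1, d: 1, e: 0, f: 1, g: 1, h: 1.

Satisfiable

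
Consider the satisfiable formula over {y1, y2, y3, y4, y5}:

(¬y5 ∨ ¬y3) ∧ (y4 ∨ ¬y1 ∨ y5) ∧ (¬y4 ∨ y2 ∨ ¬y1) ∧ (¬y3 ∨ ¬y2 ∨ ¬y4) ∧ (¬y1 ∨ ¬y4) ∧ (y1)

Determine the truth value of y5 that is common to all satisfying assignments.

Suppose y5 = False.
Unit clause (y1) forces y1 = True.
Unit clause (y4) forces y4 = True.
That conflicts with the unit clause (¬y4).
So every satisfying assignment has y5 = True.

True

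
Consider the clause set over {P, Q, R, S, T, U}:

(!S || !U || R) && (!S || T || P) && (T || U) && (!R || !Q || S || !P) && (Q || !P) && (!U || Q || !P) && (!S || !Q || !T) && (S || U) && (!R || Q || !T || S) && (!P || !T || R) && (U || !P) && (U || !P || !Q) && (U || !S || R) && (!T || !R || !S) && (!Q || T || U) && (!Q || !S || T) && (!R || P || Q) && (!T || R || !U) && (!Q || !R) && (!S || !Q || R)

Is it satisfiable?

Suppose T = false.
The clause (U) is unit, so U = true.
Suppose S = false.
Suppose Q = true.
The clause (!R) is unit, so R = false.
All clauses hold; P can take either value.
A satisfying assignment: P ↦ true, Q ↦ true, R ↦ false, S ↦ false, T ↦ false, U ↦ true.

Yes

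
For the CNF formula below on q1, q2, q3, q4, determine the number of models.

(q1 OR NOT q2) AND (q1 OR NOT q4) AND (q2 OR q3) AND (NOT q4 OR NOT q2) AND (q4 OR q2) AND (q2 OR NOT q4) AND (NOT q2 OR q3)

There are 2^4 = 16 truth assignments over (q1, q2, q3, q4).
Check each against the 7 clauses (columns in the order q1, q2, q3, q4):
  F F F F  ✗ fails (q2 OR q3)
  F F F T  ✗ fails (q1 OR NOT q4)
  F F T F  ✗ fails (q4 OR q2)
  F F T T  ✗ fails (q1 OR NOT q4)
  F T F F  ✗ fails (q1 OR NOT q2)
  F T F T  ✗ fails (q1 OR NOT q2)
  F T T F  ✗ fails (q1 OR NOT q2)
  F T T T  ✗ fails (q1 OR NOT q2)
  T F F F  ✗ fails (q2 OR q3)
  T F F T  ✗ fails (q2 OR q3)
  T F T F  ✗ fails (q4 OR q2)
  T F T T  ✗ fails (q2 OR NOT q4)
  T T F F  ✗ fails (NOT q2 OR q3)
  T T F T  ✗ fails (NOT q4 OR NOT q2)
  T T T F  ✓ satisfies all
  T T T T  ✗ fails (NOT q4 OR NOT q2)
1 of the 16 rows is a model.

1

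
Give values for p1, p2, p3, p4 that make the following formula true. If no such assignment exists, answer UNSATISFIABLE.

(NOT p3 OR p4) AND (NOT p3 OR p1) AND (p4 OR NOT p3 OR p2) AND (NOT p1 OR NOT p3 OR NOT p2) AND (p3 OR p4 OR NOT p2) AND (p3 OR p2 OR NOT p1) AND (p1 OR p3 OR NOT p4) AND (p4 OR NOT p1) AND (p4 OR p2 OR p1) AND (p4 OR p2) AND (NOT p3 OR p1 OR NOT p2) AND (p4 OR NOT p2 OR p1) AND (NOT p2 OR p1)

p1 ↦ true; p2 ↦ false; p3 ↦ true; p4 ↦ true

Try p3 = true.
The clause (p4) is unit, so p4 = true.
The clause (p1) is unit, so p1 = true.
The clause (NOT p2) is unit, so p2 = false.
This assignment satisfies each clause.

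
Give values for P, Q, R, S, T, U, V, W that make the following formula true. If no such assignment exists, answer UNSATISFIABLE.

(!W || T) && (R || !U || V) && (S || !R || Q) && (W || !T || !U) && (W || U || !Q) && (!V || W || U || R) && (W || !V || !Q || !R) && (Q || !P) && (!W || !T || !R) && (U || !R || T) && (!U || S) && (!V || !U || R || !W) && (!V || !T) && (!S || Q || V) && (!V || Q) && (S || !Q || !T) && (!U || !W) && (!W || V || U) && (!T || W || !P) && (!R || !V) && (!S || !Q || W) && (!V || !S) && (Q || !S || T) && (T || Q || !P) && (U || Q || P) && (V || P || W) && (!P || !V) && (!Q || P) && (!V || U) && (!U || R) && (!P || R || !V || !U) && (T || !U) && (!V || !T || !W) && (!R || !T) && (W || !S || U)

UNSATISFIABLE

Branch on W: set W = false.
Branch on T: set T = false.
From the singleton clause (!U), U = false.
From the singleton clause (!Q), Q = false.
From the singleton clause (!P), P = false.
That conflicts with the unit clause (P).
That branch fails; take T = true instead.
From the singleton clause (!U), U = false.
From the singleton clause (!Q), Q = false.
From the singleton clause (!P), P = false.
That conflicts with the unit clause (P).
Both values of T lead to a conflict.
That branch fails; take W = true instead.
From the singleton clause (T), T = true.
From the singleton clause (!R), R = false.
From the singleton clause (!V), V = false.
From the singleton clause (!U), U = false.
That conflicts with the unit clause (U).
Both values of W lead to a conflict.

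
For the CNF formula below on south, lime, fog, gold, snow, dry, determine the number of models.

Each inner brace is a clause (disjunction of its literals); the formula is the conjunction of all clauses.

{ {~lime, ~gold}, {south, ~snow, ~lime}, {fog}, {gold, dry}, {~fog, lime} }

There are 2^6 = 64 truth assignments over (south, lime, fog, gold, snow, dry).
Split on fog. With fog = 1, the clauses containing fog are satisfied and ~fog drops from the rest; 3 of the 2^5 = 32 assignments to the other variables satisfy what remains.
With fog = 0, by the same count on the reduced clause set, 0 assignments work.
(One model: south=F, lime=T, fog=T, gold=F, snow=F, dry=T.)
Total: 3 + 0 = 3.

3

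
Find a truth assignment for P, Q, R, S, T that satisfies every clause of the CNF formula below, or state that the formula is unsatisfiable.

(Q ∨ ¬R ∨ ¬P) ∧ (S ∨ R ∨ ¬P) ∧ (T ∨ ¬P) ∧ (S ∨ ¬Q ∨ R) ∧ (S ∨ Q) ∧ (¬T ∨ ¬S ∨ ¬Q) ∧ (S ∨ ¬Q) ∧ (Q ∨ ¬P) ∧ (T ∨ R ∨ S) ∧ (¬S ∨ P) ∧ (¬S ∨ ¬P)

UNSATISFIABLE

Case T = True:
Case S = True:
(¬Q) alone gives Q = False.
(¬P) alone gives P = False.
Now (P) is unsatisfied and unit — conflict.
So S must be the other value — set S = False.
(Q) alone gives Q = True.
Now (¬Q) is unsatisfied and unit — conflict.
Neither S = True nor S = False works.
So T must be the other value — set T = False.
(¬P) alone gives P = False.
(¬S) alone gives S = False.
(Q) alone gives Q = True.
Now (¬Q) is unsatisfied and unit — conflict.
Neither T = True nor T = False works.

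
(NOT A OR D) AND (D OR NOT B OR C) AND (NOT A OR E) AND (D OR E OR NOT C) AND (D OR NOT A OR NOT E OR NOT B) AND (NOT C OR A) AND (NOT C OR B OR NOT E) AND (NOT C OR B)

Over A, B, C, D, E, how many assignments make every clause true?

There are 2^5 = 32 truth assignments over (A, B, C, D, E).
Split on B. With B = true, the clauses containing B are satisfied and NOT B drops from the rest; 4 of the 2^4 = 16 assignments to the other variables satisfy what remains.
With B = false, by the same count on the reduced clause set, 5 assignments work.
(One model: A=F, B=F, C=F, D=F, E=F.)
Total: 4 + 5 = 9.

9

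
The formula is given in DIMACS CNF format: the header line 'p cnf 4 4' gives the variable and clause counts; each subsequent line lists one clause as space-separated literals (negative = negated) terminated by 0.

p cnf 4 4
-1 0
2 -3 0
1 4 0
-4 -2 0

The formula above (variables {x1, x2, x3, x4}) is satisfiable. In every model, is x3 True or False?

Suppose x3 = True.
Unit clause (¬x1) forces x1 = False.
Unit clause (x2) forces x2 = True.
Unit clause (x4) forces x4 = True.
That conflicts with the unit clause (¬x4).
So every satisfying assignment has x3 = False.

False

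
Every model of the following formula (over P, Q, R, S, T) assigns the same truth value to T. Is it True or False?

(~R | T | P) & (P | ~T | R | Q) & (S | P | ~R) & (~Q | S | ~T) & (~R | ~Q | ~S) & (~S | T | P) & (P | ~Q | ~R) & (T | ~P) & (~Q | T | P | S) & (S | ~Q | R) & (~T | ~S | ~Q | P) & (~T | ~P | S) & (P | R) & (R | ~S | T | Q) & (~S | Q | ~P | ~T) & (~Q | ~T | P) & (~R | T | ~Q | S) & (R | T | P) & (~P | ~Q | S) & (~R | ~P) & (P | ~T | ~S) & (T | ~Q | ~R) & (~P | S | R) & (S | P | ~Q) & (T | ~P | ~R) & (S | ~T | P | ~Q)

True

Suppose T = 0.
Unit clause (~P) forces P = 0.
Unit clause (~R) forces R = 0.
Now (R) is unsatisfied and unit — conflict.
So every satisfying assignment has T = True.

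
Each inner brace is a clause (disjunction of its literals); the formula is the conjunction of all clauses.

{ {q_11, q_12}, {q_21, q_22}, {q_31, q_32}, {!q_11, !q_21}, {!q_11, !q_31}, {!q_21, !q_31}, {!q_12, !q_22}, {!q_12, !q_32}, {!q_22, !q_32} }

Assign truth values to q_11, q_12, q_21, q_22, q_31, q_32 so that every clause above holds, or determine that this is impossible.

Case q_11 = true:
The clause (!q_21) is unit, so q_21 = false.
The clause (q_22) is unit, so q_22 = true.
The clause (!q_31) is unit, so q_31 = false.
The clause (q_32) is unit, so q_32 = true.
But (!q_32) is also a unit clause — contradiction.
That branch fails; take q_11 = false instead.
The clause (q_12) is unit, so q_12 = true.
The clause (!q_22) is unit, so q_22 = false.
The clause (q_21) is unit, so q_21 = true.
The clause (!q_31) is unit, so q_31 = false.
The clause (q_32) is unit, so q_32 = true.
But (!q_32) is also a unit clause — contradiction.
Either choice for q_11 ends in contradiction.

UNSATISFIABLE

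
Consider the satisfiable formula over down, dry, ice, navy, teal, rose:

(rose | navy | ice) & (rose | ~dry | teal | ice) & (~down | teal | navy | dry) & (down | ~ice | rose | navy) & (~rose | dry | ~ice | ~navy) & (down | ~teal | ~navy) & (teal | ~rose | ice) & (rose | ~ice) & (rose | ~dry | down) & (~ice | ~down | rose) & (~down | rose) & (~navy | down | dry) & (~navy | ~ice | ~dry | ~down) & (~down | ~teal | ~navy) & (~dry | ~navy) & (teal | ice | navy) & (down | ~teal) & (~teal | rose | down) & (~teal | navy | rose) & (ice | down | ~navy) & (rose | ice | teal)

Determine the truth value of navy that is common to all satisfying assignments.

False

Suppose navy = 1.
Unit clause (~dry) forces dry = 0.
Unit clause (down) forces down = 1.
Unit clause (rose) forces rose = 1.
Unit clause (~ice) forces ice = 0.
Unit clause (teal) forces teal = 1.
Now (~teal) is unsatisfied and unit — conflict.
So every satisfying assignment has navy = False.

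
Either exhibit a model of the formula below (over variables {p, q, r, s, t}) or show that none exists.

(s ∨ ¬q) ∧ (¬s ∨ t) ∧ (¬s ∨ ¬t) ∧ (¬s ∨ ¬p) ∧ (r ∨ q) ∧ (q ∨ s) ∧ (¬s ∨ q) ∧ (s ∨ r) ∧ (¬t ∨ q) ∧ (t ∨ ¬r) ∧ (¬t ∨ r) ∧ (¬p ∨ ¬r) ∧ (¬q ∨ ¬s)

Case s = True:
From the singleton clause (t), t = True.
Now (¬t) is unsatisfied and unit — conflict.
That branch fails; take s = False instead.
From the singleton clause (¬q), q = False.
Now (q) is unsatisfied and unit — conflict.
Either choice for s ends in contradiction.

UNSATISFIABLE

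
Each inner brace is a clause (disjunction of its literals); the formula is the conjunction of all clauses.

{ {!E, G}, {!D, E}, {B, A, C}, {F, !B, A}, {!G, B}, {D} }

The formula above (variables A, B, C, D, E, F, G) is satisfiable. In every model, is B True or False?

Suppose B = false.
Unit clause (!G) forces G = false.
Unit clause (!E) forces E = false.
Unit clause (!D) forces D = false.
But (D) is also a unit clause — contradiction.
So every satisfying assignment has B = True.

True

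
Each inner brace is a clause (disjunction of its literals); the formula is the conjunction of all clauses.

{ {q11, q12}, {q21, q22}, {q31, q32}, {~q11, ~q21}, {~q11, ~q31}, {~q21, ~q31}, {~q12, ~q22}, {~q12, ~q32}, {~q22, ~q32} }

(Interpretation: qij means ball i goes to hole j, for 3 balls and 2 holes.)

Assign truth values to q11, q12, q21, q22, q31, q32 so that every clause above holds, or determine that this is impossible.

UNSATISFIABLE

Suppose q11 = 1.
The clause (~q21) is unit, so q21 = 0.
The clause (q22) is unit, so q22 = 1.
The clause (~q31) is unit, so q31 = 0.
The clause (q32) is unit, so q32 = 1.
That conflicts with the unit clause (~q32).
So q11 must be the other value — set q11 = 0.
The clause (q12) is unit, so q12 = 1.
The clause (~q22) is unit, so q22 = 0.
The clause (q21) is unit, so q21 = 1.
The clause (~q31) is unit, so q31 = 0.
The clause (q32) is unit, so q32 = 1.
That conflicts with the unit clause (~q32).
Either choice for q11 ends in contradiction.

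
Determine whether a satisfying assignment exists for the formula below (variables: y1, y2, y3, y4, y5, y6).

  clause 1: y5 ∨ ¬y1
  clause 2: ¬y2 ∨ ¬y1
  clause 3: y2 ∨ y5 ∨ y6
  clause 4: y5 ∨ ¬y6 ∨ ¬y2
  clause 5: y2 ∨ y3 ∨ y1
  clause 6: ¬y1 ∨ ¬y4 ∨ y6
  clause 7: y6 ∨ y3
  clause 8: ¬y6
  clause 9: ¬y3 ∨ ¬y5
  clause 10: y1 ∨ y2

Satisfiable

Unit clause (¬y6) forces y6 = False.
Unit clause (y3) forces y3 = True.
Unit clause (¬y5) forces y5 = False.
Unit clause (¬y1) forces y1 = False.
Unit clause (y2) forces y2 = True.
Every clause is now satisfied; y4 is unconstrained.
A satisfying assignment: y1 ↦ False,  y2 ↦ True,  y3 ↦ True,  y4 ↦ True,  y5 ↦ False,  y6 ↦ False.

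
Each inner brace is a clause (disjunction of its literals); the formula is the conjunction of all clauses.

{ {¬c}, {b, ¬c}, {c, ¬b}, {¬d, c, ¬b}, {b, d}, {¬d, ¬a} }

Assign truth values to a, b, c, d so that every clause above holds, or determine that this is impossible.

a: False,  b: False,  c: False,  d: True

(¬c) alone gives c = False.
(¬b) alone gives b = False.
(d) alone gives d = True.
(¬a) alone gives a = False.
This assignment satisfies each clause.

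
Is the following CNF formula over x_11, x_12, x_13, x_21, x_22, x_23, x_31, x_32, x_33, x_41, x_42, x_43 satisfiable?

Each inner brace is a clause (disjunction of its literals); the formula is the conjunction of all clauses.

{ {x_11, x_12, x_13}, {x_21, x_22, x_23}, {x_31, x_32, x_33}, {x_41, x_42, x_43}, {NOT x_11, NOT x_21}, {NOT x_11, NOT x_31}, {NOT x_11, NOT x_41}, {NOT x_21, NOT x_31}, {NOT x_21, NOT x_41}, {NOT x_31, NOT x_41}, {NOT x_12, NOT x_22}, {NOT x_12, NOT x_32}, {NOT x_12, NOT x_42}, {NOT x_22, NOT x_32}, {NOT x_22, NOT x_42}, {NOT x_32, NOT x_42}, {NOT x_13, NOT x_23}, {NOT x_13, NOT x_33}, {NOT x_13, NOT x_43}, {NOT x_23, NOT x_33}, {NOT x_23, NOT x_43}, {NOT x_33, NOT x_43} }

Branch on x_11: set x_11 = false.
Branch on x_12: set x_12 = true.
The clause (NOT x_22) is unit, so x_22 = false.
The clause (NOT x_32) is unit, so x_32 = false.
The clause (NOT x_42) is unit, so x_42 = false.
Branch on x_21: set x_21 = true.
The clause (NOT x_31) is unit, so x_31 = false.
The clause (x_33) is unit, so x_33 = true.
The clause (NOT x_41) is unit, so x_41 = false.
The clause (x_43) is unit, so x_43 = true.
Now (NOT x_43) is unsatisfied and unit — conflict.
Backtrack on x_21: now try x_21 = false.
The clause (x_23) is unit, so x_23 = true.
The clause (NOT x_13) is unit, so x_13 = false.
The clause (NOT x_33) is unit, so x_33 = false.
The clause (x_31) is unit, so x_31 = true.
The clause (NOT x_41) is unit, so x_41 = false.
The clause (x_43) is unit, so x_43 = true.
Now (NOT x_43) is unsatisfied and unit — conflict.
Both values of x_21 lead to a conflict.
Backtrack on x_12: now try x_12 = false.
The clause (x_13) is unit, so x_13 = true.
The clause (NOT x_23) is unit, so x_23 = false.
The clause (NOT x_33) is unit, so x_33 = false.
The clause (NOT x_43) is unit, so x_43 = false.
Branch on x_21: set x_21 = true.
The clause (NOT x_31) is unit, so x_31 = false.
The clause (x_32) is unit, so x_32 = true.
The clause (NOT x_41) is unit, so x_41 = false.
The clause (x_42) is unit, so x_42 = true.
Now (NOT x_42) is unsatisfied and unit — conflict.
Backtrack on x_21: now try x_21 = false.
The clause (x_22) is unit, so x_22 = true.
The clause (NOT x_32) is unit, so x_32 = false.
The clause (x_31) is unit, so x_31 = true.
The clause (NOT x_41) is unit, so x_41 = false.
The clause (x_42) is unit, so x_42 = true.
Now (NOT x_42) is unsatisfied and unit — conflict.
Both values of x_21 lead to a conflict.
Both values of x_12 lead to a conflict.
Backtrack on x_11: now try x_11 = true.
The clause (NOT x_21) is unit, so x_21 = false.
The clause (NOT x_31) is unit, so x_31 = false.
The clause (NOT x_41) is unit, so x_41 = false.
Branch on x_22: set x_22 = true.
The clause (NOT x_12) is unit, so x_12 = false.
The clause (NOT x_32) is unit, so x_32 = false.
The clause (x_33) is unit, so x_33 = true.
The clause (NOT x_42) is unit, so x_42 = false.
The clause (x_43) is unit, so x_43 = true.
Now (NOT x_43) is unsatisfied and unit — conflict.
Backtrack on x_22: now try x_22 = false.
The clause (x_23) is unit, so x_23 = true.
The clause (NOT x_13) is unit, so x_13 = false.
The clause (NOT x_33) is unit, so x_33 = false.
The clause (x_32) is unit, so x_32 = true.
The clause (NOT x_12) is unit, so x_12 = false.
The clause (NOT x_42) is unit, so x_42 = false.
The clause (x_43) is unit, so x_43 = true.
Now (NOT x_43) is unsatisfied and unit — conflict.
Both values of x_22 lead to a conflict.
Both values of x_11 lead to a conflict.
No assignment satisfies every clause.

Unsatisfiable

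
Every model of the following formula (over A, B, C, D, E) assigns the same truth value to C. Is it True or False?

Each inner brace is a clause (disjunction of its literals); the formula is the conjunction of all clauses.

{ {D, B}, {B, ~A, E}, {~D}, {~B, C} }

True

Suppose C = 0.
From the singleton clause (~D), D = 0.
From the singleton clause (B), B = 1.
Now (~B) is unsatisfied and unit — conflict.
So every satisfying assignment has C = True.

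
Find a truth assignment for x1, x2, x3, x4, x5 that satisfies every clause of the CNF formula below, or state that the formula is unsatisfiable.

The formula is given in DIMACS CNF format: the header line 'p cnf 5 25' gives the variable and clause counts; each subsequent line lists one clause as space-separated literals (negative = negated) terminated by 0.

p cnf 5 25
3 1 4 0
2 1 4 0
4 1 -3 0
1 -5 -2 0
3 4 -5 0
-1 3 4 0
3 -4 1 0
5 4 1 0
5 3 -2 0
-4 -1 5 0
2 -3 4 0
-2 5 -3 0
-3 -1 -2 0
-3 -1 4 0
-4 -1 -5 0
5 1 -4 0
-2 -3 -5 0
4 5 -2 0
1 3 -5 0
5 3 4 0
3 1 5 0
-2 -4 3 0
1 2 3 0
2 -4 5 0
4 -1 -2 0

x1=False, x2=False, x3=True, x4=True, x5=True

Branch on x3: set x3 = True.
Branch on x4: set x4 = True.
Branch on x1: set x1 = False.
Unit clause (x5) forces x5 = True.
Unit clause (¬x2) forces x2 = False.
All clauses are satisfied.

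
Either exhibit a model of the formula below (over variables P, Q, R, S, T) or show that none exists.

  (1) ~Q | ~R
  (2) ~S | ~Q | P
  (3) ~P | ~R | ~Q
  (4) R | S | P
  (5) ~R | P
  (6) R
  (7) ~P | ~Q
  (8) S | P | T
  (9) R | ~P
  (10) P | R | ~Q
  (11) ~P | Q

Unit clause (R) forces R = 1.
Unit clause (~Q) forces Q = 0.
Unit clause (P) forces P = 1.
But (~P) is also a unit clause — contradiction.

UNSATISFIABLE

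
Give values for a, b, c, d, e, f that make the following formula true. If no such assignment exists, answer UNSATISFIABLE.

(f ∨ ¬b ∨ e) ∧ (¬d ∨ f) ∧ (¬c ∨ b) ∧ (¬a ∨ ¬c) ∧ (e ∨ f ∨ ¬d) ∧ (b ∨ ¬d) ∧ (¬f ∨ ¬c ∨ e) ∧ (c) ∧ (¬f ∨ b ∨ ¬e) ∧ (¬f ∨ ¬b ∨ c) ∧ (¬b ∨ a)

UNSATISFIABLE

Unit clause (c) forces c = True.
Unit clause (b) forces b = True.
Unit clause (¬a) forces a = False.
That conflicts with the unit clause (a).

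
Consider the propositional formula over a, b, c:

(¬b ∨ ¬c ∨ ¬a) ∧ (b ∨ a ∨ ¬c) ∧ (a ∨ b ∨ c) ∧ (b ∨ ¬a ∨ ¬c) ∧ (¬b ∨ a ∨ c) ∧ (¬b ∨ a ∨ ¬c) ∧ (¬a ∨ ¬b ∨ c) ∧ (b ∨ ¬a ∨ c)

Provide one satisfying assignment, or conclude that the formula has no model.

Branch on b: set b = False.
Branch on a: set a = True.
The clause (¬c) is unit, so c = False.
Now (c) is unsatisfied and unit — conflict.
So a must be the other value — set a = False.
The clause (¬c) is unit, so c = False.
Now (c) is unsatisfied and unit — conflict.
Either choice for a ends in contradiction.
So b must be the other value — set b = True.
Branch on c: set c = False.
The clause (a) is unit, so a = True.
Now (¬a) is unsatisfied and unit — conflict.
So c must be the other value — set c = True.
The clause (¬a) is unit, so a = False.
Now (a) is unsatisfied and unit — conflict.
Either choice for c ends in contradiction.
Either choice for b ends in contradiction.

UNSATISFIABLE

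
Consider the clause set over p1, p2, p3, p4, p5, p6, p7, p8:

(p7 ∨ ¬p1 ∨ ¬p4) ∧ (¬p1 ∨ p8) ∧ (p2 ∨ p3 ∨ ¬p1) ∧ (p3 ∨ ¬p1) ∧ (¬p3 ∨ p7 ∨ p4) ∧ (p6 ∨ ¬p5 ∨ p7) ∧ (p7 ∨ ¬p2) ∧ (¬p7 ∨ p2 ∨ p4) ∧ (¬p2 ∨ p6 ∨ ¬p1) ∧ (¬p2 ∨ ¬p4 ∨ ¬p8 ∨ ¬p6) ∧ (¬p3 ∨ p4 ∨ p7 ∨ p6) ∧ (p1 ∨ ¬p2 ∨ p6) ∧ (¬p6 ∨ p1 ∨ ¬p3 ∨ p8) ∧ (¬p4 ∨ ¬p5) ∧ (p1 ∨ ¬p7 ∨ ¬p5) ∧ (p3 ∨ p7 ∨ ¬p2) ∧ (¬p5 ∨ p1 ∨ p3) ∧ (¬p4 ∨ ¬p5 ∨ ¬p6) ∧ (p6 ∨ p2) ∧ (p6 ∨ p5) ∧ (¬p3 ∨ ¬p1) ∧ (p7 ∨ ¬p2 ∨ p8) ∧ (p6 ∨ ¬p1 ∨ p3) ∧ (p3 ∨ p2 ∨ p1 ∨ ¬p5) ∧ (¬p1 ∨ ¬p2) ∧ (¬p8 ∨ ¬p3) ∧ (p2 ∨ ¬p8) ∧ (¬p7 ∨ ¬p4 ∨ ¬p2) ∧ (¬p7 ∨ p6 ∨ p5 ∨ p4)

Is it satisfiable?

Yes

Branch on p1: set p1 = False.
Branch on p7: set p7 = True.
From the singleton clause (¬p5), p5 = False.
From the singleton clause (p6), p6 = True.
Branch on p2: set p2 = False.
From the singleton clause (p4), p4 = True.
From the singleton clause (¬p8), p8 = False.
From the singleton clause (¬p3), p3 = False.
All clauses are satisfied.
A satisfying assignment: p1=False; p2=False; p3=False; p4=True; p5=False; p6=True; p7=True; p8=False.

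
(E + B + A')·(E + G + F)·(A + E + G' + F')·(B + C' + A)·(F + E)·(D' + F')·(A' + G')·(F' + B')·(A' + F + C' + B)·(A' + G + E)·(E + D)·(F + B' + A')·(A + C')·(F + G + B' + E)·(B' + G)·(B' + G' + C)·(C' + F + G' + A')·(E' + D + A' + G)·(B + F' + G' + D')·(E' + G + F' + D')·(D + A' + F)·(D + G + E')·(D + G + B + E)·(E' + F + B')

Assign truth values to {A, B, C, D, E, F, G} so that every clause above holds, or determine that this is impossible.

A ↦ 0,  B ↦ 0,  C ↦ 0,  D ↦ 1,  E ↦ 1,  F ↦ 0,  G ↦ 0

Branch on F: set F = 0.
(E) alone gives E = 1.
(B') alone gives B = 0.
Branch on C: set C = 0.
Branch on A: set A = 0.
Branch on D: set D = 1.
Every clause is now satisfied; G is unconstrained.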